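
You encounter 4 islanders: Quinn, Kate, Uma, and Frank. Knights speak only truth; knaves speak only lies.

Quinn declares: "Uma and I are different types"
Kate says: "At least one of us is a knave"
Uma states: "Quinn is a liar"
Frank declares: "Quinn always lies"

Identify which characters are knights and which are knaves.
Quinn is a knight.
Kate is a knight.
Uma is a knave.
Frank is a knave.

Verification:
- Quinn (knight) says "Uma and I are different types" - this is TRUE because Quinn is a knight and Uma is a knave.
- Kate (knight) says "At least one of us is a knave" - this is TRUE because Uma and Frank are knaves.
- Uma (knave) says "Quinn is a liar" - this is FALSE (a lie) because Quinn is a knight.
- Frank (knave) says "Quinn always lies" - this is FALSE (a lie) because Quinn is a knight.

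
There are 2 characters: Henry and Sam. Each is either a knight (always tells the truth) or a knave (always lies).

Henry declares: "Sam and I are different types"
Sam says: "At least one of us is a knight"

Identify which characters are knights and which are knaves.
Henry is a knave.
Sam is a knave.

Verification:
- Henry (knave) says "Sam and I are different types" - this is FALSE (a lie) because Henry is a knave and Sam is a knave.
- Sam (knave) says "At least one of us is a knight" - this is FALSE (a lie) because no one is a knight.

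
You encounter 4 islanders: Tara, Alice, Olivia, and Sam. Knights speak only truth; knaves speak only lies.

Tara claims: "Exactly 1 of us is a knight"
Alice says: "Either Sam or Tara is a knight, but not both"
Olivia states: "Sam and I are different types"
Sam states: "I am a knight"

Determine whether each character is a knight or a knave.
Tara is a knave.
Alice is a knave.
Olivia is a knave.
Sam is a knave.

Verification:
- Tara (knave) says "Exactly 1 of us is a knight" - this is FALSE (a lie) because there are 0 knights.
- Alice (knave) says "Either Sam or Tara is a knight, but not both" - this is FALSE (a lie) because Sam is a knave and Tara is a knave.
- Olivia (knave) says "Sam and I are different types" - this is FALSE (a lie) because Olivia is a knave and Sam is a knave.
- Sam (knave) says "I am a knight" - this is FALSE (a lie) because Sam is a knave.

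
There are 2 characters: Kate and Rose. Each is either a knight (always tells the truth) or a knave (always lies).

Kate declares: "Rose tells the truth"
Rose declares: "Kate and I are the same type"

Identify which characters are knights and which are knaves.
Kate is a knight.
Rose is a knight.

Verification:
- Kate (knight) says "Rose tells the truth" - this is TRUE because Rose is a knight.
- Rose (knight) says "Kate and I are the same type" - this is TRUE because Rose is a knight and Kate is a knight.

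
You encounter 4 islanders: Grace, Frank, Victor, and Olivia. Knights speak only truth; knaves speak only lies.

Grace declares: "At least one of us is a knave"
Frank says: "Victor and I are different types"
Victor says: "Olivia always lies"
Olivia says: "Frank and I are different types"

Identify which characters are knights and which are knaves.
Grace is a knight.
Frank is a knave.
Victor is a knave.
Olivia is a knight.

Verification:
- Grace (knight) says "At least one of us is a knave" - this is TRUE because Frank and Victor are knaves.
- Frank (knave) says "Victor and I are different types" - this is FALSE (a lie) because Frank is a knave and Victor is a knave.
- Victor (knave) says "Olivia always lies" - this is FALSE (a lie) because Olivia is a knight.
- Olivia (knight) says "Frank and I are different types" - this is TRUE because Olivia is a knight and Frank is a knave.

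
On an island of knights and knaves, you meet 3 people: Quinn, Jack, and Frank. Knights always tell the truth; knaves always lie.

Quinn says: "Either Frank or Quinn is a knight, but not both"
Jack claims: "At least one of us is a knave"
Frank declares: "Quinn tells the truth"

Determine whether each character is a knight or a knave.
Quinn is a knave.
Jack is a knight.
Frank is a knave.

Verification:
- Quinn (knave) says "Either Frank or Quinn is a knight, but not both" - this is FALSE (a lie) because Frank is a knave and Quinn is a knave.
- Jack (knight) says "At least one of us is a knave" - this is TRUE because Quinn and Frank are knaves.
- Frank (knave) says "Quinn tells the truth" - this is FALSE (a lie) because Quinn is a knave.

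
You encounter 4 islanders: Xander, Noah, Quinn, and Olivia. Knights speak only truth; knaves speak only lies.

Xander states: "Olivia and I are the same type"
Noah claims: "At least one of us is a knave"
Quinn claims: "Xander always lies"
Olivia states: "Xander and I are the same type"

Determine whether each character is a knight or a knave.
Xander is a knight.
Noah is a knight.
Quinn is a knave.
Olivia is a knight.

Verification:
- Xander (knight) says "Olivia and I are the same type" - this is TRUE because Xander is a knight and Olivia is a knight.
- Noah (knight) says "At least one of us is a knave" - this is TRUE because Quinn is a knave.
- Quinn (knave) says "Xander always lies" - this is FALSE (a lie) because Xander is a knight.
- Olivia (knight) says "Xander and I are the same type" - this is TRUE because Olivia is a knight and Xander is a knight.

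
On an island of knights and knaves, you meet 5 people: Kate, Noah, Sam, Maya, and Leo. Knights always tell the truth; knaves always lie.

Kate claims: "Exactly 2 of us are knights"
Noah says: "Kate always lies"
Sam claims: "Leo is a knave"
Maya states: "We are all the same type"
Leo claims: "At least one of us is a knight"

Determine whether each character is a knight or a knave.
Kate is a knight.
Noah is a knave.
Sam is a knave.
Maya is a knave.
Leo is a knight.

Verification:
- Kate (knight) says "Exactly 2 of us are knights" - this is TRUE because there are 2 knights.
- Noah (knave) says "Kate always lies" - this is FALSE (a lie) because Kate is a knight.
- Sam (knave) says "Leo is a knave" - this is FALSE (a lie) because Leo is a knight.
- Maya (knave) says "We are all the same type" - this is FALSE (a lie) because Kate and Leo are knights and Noah, Sam, and Maya are knaves.
- Leo (knight) says "At least one of us is a knight" - this is TRUE because Kate and Leo are knights.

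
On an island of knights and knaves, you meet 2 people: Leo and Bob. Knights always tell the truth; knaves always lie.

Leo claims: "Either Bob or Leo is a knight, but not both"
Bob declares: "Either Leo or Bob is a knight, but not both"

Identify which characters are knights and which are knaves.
Leo is a knave.
Bob is a knave.

Verification:
- Leo (knave) says "Either Bob or Leo is a knight, but not both" - this is FALSE (a lie) because Bob is a knave and Leo is a knave.
- Bob (knave) says "Either Leo or Bob is a knight, but not both" - this is FALSE (a lie) because Leo is a knave and Bob is a knave.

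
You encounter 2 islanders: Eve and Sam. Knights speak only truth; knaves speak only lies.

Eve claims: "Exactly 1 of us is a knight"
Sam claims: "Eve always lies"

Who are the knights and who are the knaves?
Eve is a knight.
Sam is a knave.

Verification:
- Eve (knight) says "Exactly 1 of us is a knight" - this is TRUE because there are 1 knights.
- Sam (knave) says "Eve always lies" - this is FALSE (a lie) because Eve is a knight.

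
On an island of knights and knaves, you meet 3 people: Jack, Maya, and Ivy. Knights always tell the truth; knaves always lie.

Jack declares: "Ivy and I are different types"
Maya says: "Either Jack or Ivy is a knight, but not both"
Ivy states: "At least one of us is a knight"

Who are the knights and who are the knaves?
Jack is a knave.
Maya is a knave.
Ivy is a knave.

Verification:
- Jack (knave) says "Ivy and I are different types" - this is FALSE (a lie) because Jack is a knave and Ivy is a knave.
- Maya (knave) says "Either Jack or Ivy is a knight, but not both" - this is FALSE (a lie) because Jack is a knave and Ivy is a knave.
- Ivy (knave) says "At least one of us is a knight" - this is FALSE (a lie) because no one is a knight.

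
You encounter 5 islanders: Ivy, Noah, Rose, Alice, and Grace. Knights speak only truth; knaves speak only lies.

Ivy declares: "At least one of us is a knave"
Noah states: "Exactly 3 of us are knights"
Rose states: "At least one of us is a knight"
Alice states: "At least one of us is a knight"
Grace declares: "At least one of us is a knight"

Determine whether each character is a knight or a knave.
Ivy is a knight.
Noah is a knave.
Rose is a knight.
Alice is a knight.
Grace is a knight.

Verification:
- Ivy (knight) says "At least one of us is a knave" - this is TRUE because Noah is a knave.
- Noah (knave) says "Exactly 3 of us are knights" - this is FALSE (a lie) because there are 4 knights.
- Rose (knight) says "At least one of us is a knight" - this is TRUE because Ivy, Rose, Alice, and Grace are knights.
- Alice (knight) says "At least one of us is a knight" - this is TRUE because Ivy, Rose, Alice, and Grace are knights.
- Grace (knight) says "At least one of us is a knight" - this is TRUE because Ivy, Rose, Alice, and Grace are knights.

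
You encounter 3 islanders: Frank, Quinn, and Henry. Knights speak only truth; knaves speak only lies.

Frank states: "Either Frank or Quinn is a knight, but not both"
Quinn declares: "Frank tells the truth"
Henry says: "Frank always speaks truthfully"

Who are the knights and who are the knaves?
Frank is a knave.
Quinn is a knave.
Henry is a knave.

Verification:
- Frank (knave) says "Either Frank or Quinn is a knight, but not both" - this is FALSE (a lie) because Frank is a knave and Quinn is a knave.
- Quinn (knave) says "Frank tells the truth" - this is FALSE (a lie) because Frank is a knave.
- Henry (knave) says "Frank always speaks truthfully" - this is FALSE (a lie) because Frank is a knave.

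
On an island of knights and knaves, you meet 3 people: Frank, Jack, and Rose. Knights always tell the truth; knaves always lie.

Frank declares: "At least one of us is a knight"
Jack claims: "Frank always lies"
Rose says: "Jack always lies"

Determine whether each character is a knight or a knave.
Frank is a knight.
Jack is a knave.
Rose is a knight.

Verification:
- Frank (knight) says "At least one of us is a knight" - this is TRUE because Frank and Rose are knights.
- Jack (knave) says "Frank always lies" - this is FALSE (a lie) because Frank is a knight.
- Rose (knight) says "Jack always lies" - this is TRUE because Jack is a knave.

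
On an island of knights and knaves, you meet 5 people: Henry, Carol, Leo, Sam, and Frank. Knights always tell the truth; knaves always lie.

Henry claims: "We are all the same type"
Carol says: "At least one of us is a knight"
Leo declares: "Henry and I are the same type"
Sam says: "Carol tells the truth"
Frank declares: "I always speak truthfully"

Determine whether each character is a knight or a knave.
Henry is a knight.
Carol is a knight.
Leo is a knight.
Sam is a knight.
Frank is a knight.

Verification:
- Henry (knight) says "We are all the same type" - this is TRUE because Henry, Carol, Leo, Sam, and Frank are knights.
- Carol (knight) says "At least one of us is a knight" - this is TRUE because Henry, Carol, Leo, Sam, and Frank are knights.
- Leo (knight) says "Henry and I are the same type" - this is TRUE because Leo is a knight and Henry is a knight.
- Sam (knight) says "Carol tells the truth" - this is TRUE because Carol is a knight.
- Frank (knight) says "I always speak truthfully" - this is TRUE because Frank is a knight.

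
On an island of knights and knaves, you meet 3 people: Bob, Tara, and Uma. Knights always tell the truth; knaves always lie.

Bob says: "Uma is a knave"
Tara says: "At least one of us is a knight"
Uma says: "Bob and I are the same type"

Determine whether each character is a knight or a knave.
Bob is a knight.
Tara is a knight.
Uma is a knave.

Verification:
- Bob (knight) says "Uma is a knave" - this is TRUE because Uma is a knave.
- Tara (knight) says "At least one of us is a knight" - this is TRUE because Bob and Tara are knights.
- Uma (knave) says "Bob and I are the same type" - this is FALSE (a lie) because Uma is a knave and Bob is a knight.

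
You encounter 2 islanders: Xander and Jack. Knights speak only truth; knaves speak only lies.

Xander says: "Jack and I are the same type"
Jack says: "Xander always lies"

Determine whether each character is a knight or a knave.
Xander is a knave.
Jack is a knight.

Verification:
- Xander (knave) says "Jack and I are the same type" - this is FALSE (a lie) because Xander is a knave and Jack is a knight.
- Jack (knight) says "Xander always lies" - this is TRUE because Xander is a knave.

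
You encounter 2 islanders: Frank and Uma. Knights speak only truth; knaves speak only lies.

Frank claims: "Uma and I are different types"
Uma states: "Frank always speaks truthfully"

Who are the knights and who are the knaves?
Frank is a knave.
Uma is a knave.

Verification:
- Frank (knave) says "Uma and I are different types" - this is FALSE (a lie) because Frank is a knave and Uma is a knave.
- Uma (knave) says "Frank always speaks truthfully" - this is FALSE (a lie) because Frank is a knave.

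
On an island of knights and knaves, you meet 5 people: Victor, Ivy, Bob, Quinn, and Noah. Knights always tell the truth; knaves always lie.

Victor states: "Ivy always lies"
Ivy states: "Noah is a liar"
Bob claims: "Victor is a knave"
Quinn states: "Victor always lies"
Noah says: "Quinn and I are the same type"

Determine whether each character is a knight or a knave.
Victor is a knave.
Ivy is a knight.
Bob is a knight.
Quinn is a knight.
Noah is a knave.

Verification:
- Victor (knave) says "Ivy always lies" - this is FALSE (a lie) because Ivy is a knight.
- Ivy (knight) says "Noah is a liar" - this is TRUE because Noah is a knave.
- Bob (knight) says "Victor is a knave" - this is TRUE because Victor is a knave.
- Quinn (knight) says "Victor always lies" - this is TRUE because Victor is a knave.
- Noah (knave) says "Quinn and I are the same type" - this is FALSE (a lie) because Noah is a knave and Quinn is a knight.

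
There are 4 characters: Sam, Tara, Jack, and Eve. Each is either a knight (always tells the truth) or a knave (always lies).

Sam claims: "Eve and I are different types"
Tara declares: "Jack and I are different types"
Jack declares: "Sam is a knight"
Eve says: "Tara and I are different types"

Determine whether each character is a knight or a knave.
Sam is a knave.
Tara is a knave.
Jack is a knave.
Eve is a knave.

Verification:
- Sam (knave) says "Eve and I are different types" - this is FALSE (a lie) because Sam is a knave and Eve is a knave.
- Tara (knave) says "Jack and I are different types" - this is FALSE (a lie) because Tara is a knave and Jack is a knave.
- Jack (knave) says "Sam is a knight" - this is FALSE (a lie) because Sam is a knave.
- Eve (knave) says "Tara and I are different types" - this is FALSE (a lie) because Eve is a knave and Tara is a knave.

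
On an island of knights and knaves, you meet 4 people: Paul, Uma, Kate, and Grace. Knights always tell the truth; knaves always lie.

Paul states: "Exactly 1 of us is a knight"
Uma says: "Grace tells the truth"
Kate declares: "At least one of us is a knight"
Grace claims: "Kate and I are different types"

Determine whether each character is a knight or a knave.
Paul is a knave.
Uma is a knave.
Kate is a knave.
Grace is a knave.

Verification:
- Paul (knave) says "Exactly 1 of us is a knight" - this is FALSE (a lie) because there are 0 knights.
- Uma (knave) says "Grace tells the truth" - this is FALSE (a lie) because Grace is a knave.
- Kate (knave) says "At least one of us is a knight" - this is FALSE (a lie) because no one is a knight.
- Grace (knave) says "Kate and I are different types" - this is FALSE (a lie) because Grace is a knave and Kate is a knave.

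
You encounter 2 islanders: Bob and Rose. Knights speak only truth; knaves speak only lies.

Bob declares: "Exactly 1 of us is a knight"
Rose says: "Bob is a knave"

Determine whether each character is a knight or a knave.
Bob is a knight.
Rose is a knave.

Verification:
- Bob (knight) says "Exactly 1 of us is a knight" - this is TRUE because there are 1 knights.
- Rose (knave) says "Bob is a knave" - this is FALSE (a lie) because Bob is a knight.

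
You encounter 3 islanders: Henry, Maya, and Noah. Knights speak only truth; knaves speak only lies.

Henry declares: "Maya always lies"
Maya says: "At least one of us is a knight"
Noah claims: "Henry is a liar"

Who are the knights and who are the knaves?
Henry is a knave.
Maya is a knight.
Noah is a knight.

Verification:
- Henry (knave) says "Maya always lies" - this is FALSE (a lie) because Maya is a knight.
- Maya (knight) says "At least one of us is a knight" - this is TRUE because Maya and Noah are knights.
- Noah (knight) says "Henry is a liar" - this is TRUE because Henry is a knave.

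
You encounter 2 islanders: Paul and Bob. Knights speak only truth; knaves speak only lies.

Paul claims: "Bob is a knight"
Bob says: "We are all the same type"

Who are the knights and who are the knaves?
Paul is a knight.
Bob is a knight.

Verification:
- Paul (knight) says "Bob is a knight" - this is TRUE because Bob is a knight.
- Bob (knight) says "We are all the same type" - this is TRUE because Paul and Bob are knights.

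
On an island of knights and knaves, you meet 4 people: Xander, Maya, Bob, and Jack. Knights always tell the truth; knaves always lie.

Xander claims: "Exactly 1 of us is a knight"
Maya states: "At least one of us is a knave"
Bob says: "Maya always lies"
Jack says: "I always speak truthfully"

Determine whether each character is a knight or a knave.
Xander is a knave.
Maya is a knight.
Bob is a knave.
Jack is a knight.

Verification:
- Xander (knave) says "Exactly 1 of us is a knight" - this is FALSE (a lie) because there are 2 knights.
- Maya (knight) says "At least one of us is a knave" - this is TRUE because Xander and Bob are knaves.
- Bob (knave) says "Maya always lies" - this is FALSE (a lie) because Maya is a knight.
- Jack (knight) says "I always speak truthfully" - this is TRUE because Jack is a knight.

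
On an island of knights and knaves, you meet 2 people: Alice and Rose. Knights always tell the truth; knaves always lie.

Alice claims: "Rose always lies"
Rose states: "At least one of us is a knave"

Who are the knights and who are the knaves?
Alice is a knave.
Rose is a knight.

Verification:
- Alice (knave) says "Rose always lies" - this is FALSE (a lie) because Rose is a knight.
- Rose (knight) says "At least one of us is a knave" - this is TRUE because Alice is a knave.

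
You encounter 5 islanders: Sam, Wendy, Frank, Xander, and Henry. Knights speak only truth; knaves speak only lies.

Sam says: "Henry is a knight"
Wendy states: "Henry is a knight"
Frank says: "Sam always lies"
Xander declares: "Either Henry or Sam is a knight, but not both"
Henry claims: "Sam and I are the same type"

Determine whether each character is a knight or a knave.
Sam is a knight.
Wendy is a knight.
Frank is a knave.
Xander is a knave.
Henry is a knight.

Verification:
- Sam (knight) says "Henry is a knight" - this is TRUE because Henry is a knight.
- Wendy (knight) says "Henry is a knight" - this is TRUE because Henry is a knight.
- Frank (knave) says "Sam always lies" - this is FALSE (a lie) because Sam is a knight.
- Xander (knave) says "Either Henry or Sam is a knight, but not both" - this is FALSE (a lie) because Henry is a knight and Sam is a knight.
- Henry (knight) says "Sam and I are the same type" - this is TRUE because Henry is a knight and Sam is a knight.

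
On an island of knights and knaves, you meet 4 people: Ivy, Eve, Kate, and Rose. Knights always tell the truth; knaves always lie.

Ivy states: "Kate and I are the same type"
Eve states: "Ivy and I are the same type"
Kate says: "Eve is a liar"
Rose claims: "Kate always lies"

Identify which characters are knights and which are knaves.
Ivy is a knight.
Eve is a knave.
Kate is a knight.
Rose is a knave.

Verification:
- Ivy (knight) says "Kate and I are the same type" - this is TRUE because Ivy is a knight and Kate is a knight.
- Eve (knave) says "Ivy and I are the same type" - this is FALSE (a lie) because Eve is a knave and Ivy is a knight.
- Kate (knight) says "Eve is a liar" - this is TRUE because Eve is a knave.
- Rose (knave) says "Kate always lies" - this is FALSE (a lie) because Kate is a knight.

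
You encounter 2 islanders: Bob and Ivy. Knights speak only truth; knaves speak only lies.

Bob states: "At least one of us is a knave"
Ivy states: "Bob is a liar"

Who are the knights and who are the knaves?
Bob is a knight.
Ivy is a knave.

Verification:
- Bob (knight) says "At least one of us is a knave" - this is TRUE because Ivy is a knave.
- Ivy (knave) says "Bob is a liar" - this is FALSE (a lie) because Bob is a knight.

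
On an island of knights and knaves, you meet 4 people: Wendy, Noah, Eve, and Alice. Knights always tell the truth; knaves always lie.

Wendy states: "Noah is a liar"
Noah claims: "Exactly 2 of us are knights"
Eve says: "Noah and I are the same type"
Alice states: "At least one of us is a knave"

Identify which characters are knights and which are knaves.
Wendy is a knave.
Noah is a knight.
Eve is a knave.
Alice is a knight.

Verification:
- Wendy (knave) says "Noah is a liar" - this is FALSE (a lie) because Noah is a knight.
- Noah (knight) says "Exactly 2 of us are knights" - this is TRUE because there are 2 knights.
- Eve (knave) says "Noah and I are the same type" - this is FALSE (a lie) because Eve is a knave and Noah is a knight.
- Alice (knight) says "At least one of us is a knave" - this is TRUE because Wendy and Eve are knaves.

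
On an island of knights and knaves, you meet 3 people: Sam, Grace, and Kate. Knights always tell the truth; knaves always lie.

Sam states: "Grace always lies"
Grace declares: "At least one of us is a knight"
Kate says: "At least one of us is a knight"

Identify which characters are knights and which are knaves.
Sam is a knave.
Grace is a knight.
Kate is a knight.

Verification:
- Sam (knave) says "Grace always lies" - this is FALSE (a lie) because Grace is a knight.
- Grace (knight) says "At least one of us is a knight" - this is TRUE because Grace and Kate are knights.
- Kate (knight) says "At least one of us is a knight" - this is TRUE because Grace and Kate are knights.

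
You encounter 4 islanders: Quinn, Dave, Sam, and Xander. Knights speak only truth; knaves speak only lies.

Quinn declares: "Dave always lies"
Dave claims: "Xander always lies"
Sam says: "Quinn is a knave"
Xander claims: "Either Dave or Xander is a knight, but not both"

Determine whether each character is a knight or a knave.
Quinn is a knight.
Dave is a knave.
Sam is a knave.
Xander is a knight.

Verification:
- Quinn (knight) says "Dave always lies" - this is TRUE because Dave is a knave.
- Dave (knave) says "Xander always lies" - this is FALSE (a lie) because Xander is a knight.
- Sam (knave) says "Quinn is a knave" - this is FALSE (a lie) because Quinn is a knight.
- Xander (knight) says "Either Dave or Xander is a knight, but not both" - this is TRUE because Dave is a knave and Xander is a knight.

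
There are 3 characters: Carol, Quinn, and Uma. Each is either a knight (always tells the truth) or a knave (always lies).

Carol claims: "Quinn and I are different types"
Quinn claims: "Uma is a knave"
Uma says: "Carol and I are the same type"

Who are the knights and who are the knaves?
Carol is a knight.
Quinn is a knave.
Uma is a knight.

Verification:
- Carol (knight) says "Quinn and I are different types" - this is TRUE because Carol is a knight and Quinn is a knave.
- Quinn (knave) says "Uma is a knave" - this is FALSE (a lie) because Uma is a knight.
- Uma (knight) says "Carol and I are the same type" - this is TRUE because Uma is a knight and Carol is a knight.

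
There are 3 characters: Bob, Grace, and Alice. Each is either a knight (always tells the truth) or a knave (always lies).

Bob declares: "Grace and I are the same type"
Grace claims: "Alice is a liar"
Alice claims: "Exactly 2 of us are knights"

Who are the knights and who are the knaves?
Bob is a knave.
Grace is a knight.
Alice is a knave.

Verification:
- Bob (knave) says "Grace and I are the same type" - this is FALSE (a lie) because Bob is a knave and Grace is a knight.
- Grace (knight) says "Alice is a liar" - this is TRUE because Alice is a knave.
- Alice (knave) says "Exactly 2 of us are knights" - this is FALSE (a lie) because there are 1 knights.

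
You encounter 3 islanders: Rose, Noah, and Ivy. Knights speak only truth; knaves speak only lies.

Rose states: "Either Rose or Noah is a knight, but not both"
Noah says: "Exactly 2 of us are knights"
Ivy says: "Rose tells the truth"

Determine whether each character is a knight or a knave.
Rose is a knave.
Noah is a knave.
Ivy is a knave.

Verification:
- Rose (knave) says "Either Rose or Noah is a knight, but not both" - this is FALSE (a lie) because Rose is a knave and Noah is a knave.
- Noah (knave) says "Exactly 2 of us are knights" - this is FALSE (a lie) because there are 0 knights.
- Ivy (knave) says "Rose tells the truth" - this is FALSE (a lie) because Rose is a knave.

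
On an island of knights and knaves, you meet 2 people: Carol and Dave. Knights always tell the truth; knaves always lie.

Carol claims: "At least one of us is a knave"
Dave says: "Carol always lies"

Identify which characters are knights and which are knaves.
Carol is a knight.
Dave is a knave.

Verification:
- Carol (knight) says "At least one of us is a knave" - this is TRUE because Dave is a knave.
- Dave (knave) says "Carol always lies" - this is FALSE (a lie) because Carol is a knight.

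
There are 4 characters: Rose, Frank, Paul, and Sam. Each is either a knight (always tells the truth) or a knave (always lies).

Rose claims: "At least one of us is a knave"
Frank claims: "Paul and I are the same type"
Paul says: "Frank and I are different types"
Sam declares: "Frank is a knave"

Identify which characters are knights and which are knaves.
Rose is a knight.
Frank is a knave.
Paul is a knight.
Sam is a knight.

Verification:
- Rose (knight) says "At least one of us is a knave" - this is TRUE because Frank is a knave.
- Frank (knave) says "Paul and I are the same type" - this is FALSE (a lie) because Frank is a knave and Paul is a knight.
- Paul (knight) says "Frank and I are different types" - this is TRUE because Paul is a knight and Frank is a knave.
- Sam (knight) says "Frank is a knave" - this is TRUE because Frank is a knave.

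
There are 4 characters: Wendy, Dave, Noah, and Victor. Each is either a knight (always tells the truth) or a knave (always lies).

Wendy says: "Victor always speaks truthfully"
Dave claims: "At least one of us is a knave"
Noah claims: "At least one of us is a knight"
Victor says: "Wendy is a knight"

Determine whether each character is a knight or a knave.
Wendy is a knave.
Dave is a knight.
Noah is a knight.
Victor is a knave.

Verification:
- Wendy (knave) says "Victor always speaks truthfully" - this is FALSE (a lie) because Victor is a knave.
- Dave (knight) says "At least one of us is a knave" - this is TRUE because Wendy and Victor are knaves.
- Noah (knight) says "At least one of us is a knight" - this is TRUE because Dave and Noah are knights.
- Victor (knave) says "Wendy is a knight" - this is FALSE (a lie) because Wendy is a knave.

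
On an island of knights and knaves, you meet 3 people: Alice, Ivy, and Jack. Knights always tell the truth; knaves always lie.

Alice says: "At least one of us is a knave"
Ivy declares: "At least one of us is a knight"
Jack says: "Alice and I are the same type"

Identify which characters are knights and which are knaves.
Alice is a knight.
Ivy is a knight.
Jack is a knave.

Verification:
- Alice (knight) says "At least one of us is a knave" - this is TRUE because Jack is a knave.
- Ivy (knight) says "At least one of us is a knight" - this is TRUE because Alice and Ivy are knights.
- Jack (knave) says "Alice and I are the same type" - this is FALSE (a lie) because Jack is a knave and Alice is a knight.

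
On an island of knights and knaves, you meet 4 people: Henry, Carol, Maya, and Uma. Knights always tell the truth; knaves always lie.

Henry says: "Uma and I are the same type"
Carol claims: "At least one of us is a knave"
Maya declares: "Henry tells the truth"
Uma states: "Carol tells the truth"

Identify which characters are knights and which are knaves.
Henry is a knave.
Carol is a knight.
Maya is a knave.
Uma is a knight.

Verification:
- Henry (knave) says "Uma and I are the same type" - this is FALSE (a lie) because Henry is a knave and Uma is a knight.
- Carol (knight) says "At least one of us is a knave" - this is TRUE because Henry and Maya are knaves.
- Maya (knave) says "Henry tells the truth" - this is FALSE (a lie) because Henry is a knave.
- Uma (knight) says "Carol tells the truth" - this is TRUE because Carol is a knight.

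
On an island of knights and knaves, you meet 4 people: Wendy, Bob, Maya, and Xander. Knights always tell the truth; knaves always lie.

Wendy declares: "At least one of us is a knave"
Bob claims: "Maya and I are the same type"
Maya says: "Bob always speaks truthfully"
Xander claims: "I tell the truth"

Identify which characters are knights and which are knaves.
Wendy is a knight.
Bob is a knight.
Maya is a knight.
Xander is a knave.

Verification:
- Wendy (knight) says "At least one of us is a knave" - this is TRUE because Xander is a knave.
- Bob (knight) says "Maya and I are the same type" - this is TRUE because Bob is a knight and Maya is a knight.
- Maya (knight) says "Bob always speaks truthfully" - this is TRUE because Bob is a knight.
- Xander (knave) says "I tell the truth" - this is FALSE (a lie) because Xander is a knave.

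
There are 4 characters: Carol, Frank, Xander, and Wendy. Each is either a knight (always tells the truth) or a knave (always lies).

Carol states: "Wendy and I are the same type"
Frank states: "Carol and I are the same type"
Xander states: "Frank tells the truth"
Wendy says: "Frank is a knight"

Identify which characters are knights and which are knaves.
Carol is a knight.
Frank is a knight.
Xander is a knight.
Wendy is a knight.

Verification:
- Carol (knight) says "Wendy and I are the same type" - this is TRUE because Carol is a knight and Wendy is a knight.
- Frank (knight) says "Carol and I are the same type" - this is TRUE because Frank is a knight and Carol is a knight.
- Xander (knight) says "Frank tells the truth" - this is TRUE because Frank is a knight.
- Wendy (knight) says "Frank is a knight" - this is TRUE because Frank is a knight.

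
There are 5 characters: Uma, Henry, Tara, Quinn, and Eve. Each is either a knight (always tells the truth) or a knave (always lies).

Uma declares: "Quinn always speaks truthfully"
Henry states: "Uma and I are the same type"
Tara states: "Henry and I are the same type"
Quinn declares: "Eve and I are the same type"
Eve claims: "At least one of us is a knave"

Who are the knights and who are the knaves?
Uma is a knight.
Henry is a knight.
Tara is a knave.
Quinn is a knight.
Eve is a knight.

Verification:
- Uma (knight) says "Quinn always speaks truthfully" - this is TRUE because Quinn is a knight.
- Henry (knight) says "Uma and I are the same type" - this is TRUE because Henry is a knight and Uma is a knight.
- Tara (knave) says "Henry and I are the same type" - this is FALSE (a lie) because Tara is a knave and Henry is a knight.
- Quinn (knight) says "Eve and I are the same type" - this is TRUE because Quinn is a knight and Eve is a knight.
- Eve (knight) says "At least one of us is a knave" - this is TRUE because Tara is a knave.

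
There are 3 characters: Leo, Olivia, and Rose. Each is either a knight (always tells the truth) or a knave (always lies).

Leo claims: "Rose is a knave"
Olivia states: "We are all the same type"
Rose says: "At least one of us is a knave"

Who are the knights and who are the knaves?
Leo is a knave.
Olivia is a knave.
Rose is a knight.

Verification:
- Leo (knave) says "Rose is a knave" - this is FALSE (a lie) because Rose is a knight.
- Olivia (knave) says "We are all the same type" - this is FALSE (a lie) because Rose is a knight and Leo and Olivia are knaves.
- Rose (knight) says "At least one of us is a knave" - this is TRUE because Leo and Olivia are knaves.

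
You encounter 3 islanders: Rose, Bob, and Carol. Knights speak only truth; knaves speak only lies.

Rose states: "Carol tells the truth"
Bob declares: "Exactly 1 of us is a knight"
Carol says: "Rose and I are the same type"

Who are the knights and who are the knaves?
Rose is a knight.
Bob is a knave.
Carol is a knight.

Verification:
- Rose (knight) says "Carol tells the truth" - this is TRUE because Carol is a knight.
- Bob (knave) says "Exactly 1 of us is a knight" - this is FALSE (a lie) because there are 2 knights.
- Carol (knight) says "Rose and I are the same type" - this is TRUE because Carol is a knight and Rose is a knight.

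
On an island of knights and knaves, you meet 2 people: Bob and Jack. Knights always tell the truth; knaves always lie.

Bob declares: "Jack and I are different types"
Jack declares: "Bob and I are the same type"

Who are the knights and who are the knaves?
Bob is a knight.
Jack is a knave.

Verification:
- Bob (knight) says "Jack and I are different types" - this is TRUE because Bob is a knight and Jack is a knave.
- Jack (knave) says "Bob and I are the same type" - this is FALSE (a lie) because Jack is a knave and Bob is a knight.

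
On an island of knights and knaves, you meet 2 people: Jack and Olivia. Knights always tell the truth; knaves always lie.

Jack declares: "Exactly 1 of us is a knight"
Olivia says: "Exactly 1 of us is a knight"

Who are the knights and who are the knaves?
Jack is a knave.
Olivia is a knave.

Verification:
- Jack (knave) says "Exactly 1 of us is a knight" - this is FALSE (a lie) because there are 0 knights.
- Olivia (knave) says "Exactly 1 of us is a knight" - this is FALSE (a lie) because there are 0 knights.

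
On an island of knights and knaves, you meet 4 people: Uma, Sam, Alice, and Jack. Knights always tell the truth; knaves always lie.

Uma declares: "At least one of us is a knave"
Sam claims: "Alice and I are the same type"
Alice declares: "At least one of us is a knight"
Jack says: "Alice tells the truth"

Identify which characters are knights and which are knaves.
Uma is a knight.
Sam is a knave.
Alice is a knight.
Jack is a knight.

Verification:
- Uma (knight) says "At least one of us is a knave" - this is TRUE because Sam is a knave.
- Sam (knave) says "Alice and I are the same type" - this is FALSE (a lie) because Sam is a knave and Alice is a knight.
- Alice (knight) says "At least one of us is a knight" - this is TRUE because Uma, Alice, and Jack are knights.
- Jack (knight) says "Alice tells the truth" - this is TRUE because Alice is a knight.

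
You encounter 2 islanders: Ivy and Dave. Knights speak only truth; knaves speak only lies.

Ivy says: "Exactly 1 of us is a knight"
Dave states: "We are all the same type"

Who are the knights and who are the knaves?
Ivy is a knight.
Dave is a knave.

Verification:
- Ivy (knight) says "Exactly 1 of us is a knight" - this is TRUE because there are 1 knights.
- Dave (knave) says "We are all the same type" - this is FALSE (a lie) because Ivy is a knight and Dave is a knave.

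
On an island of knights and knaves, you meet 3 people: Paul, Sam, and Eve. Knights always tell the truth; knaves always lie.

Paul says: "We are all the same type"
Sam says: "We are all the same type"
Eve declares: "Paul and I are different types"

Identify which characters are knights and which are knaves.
Paul is a knave.
Sam is a knave.
Eve is a knight.

Verification:
- Paul (knave) says "We are all the same type" - this is FALSE (a lie) because Eve is a knight and Paul and Sam are knaves.
- Sam (knave) says "We are all the same type" - this is FALSE (a lie) because Eve is a knight and Paul and Sam are knaves.
- Eve (knight) says "Paul and I are different types" - this is TRUE because Eve is a knight and Paul is a knave.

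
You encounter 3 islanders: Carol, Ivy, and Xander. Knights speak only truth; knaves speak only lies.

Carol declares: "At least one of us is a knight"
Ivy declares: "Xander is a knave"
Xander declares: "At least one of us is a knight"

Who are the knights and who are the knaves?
Carol is a knight.
Ivy is a knave.
Xander is a knight.

Verification:
- Carol (knight) says "At least one of us is a knight" - this is TRUE because Carol and Xander are knights.
- Ivy (knave) says "Xander is a knave" - this is FALSE (a lie) because Xander is a knight.
- Xander (knight) says "At least one of us is a knight" - this is TRUE because Carol and Xander are knights.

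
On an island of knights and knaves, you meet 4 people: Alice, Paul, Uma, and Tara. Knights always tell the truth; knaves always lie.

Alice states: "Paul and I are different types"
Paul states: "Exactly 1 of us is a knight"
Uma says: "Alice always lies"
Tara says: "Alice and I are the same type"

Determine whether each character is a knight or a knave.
Alice is a knight.
Paul is a knave.
Uma is a knave.
Tara is a knight.

Verification:
- Alice (knight) says "Paul and I are different types" - this is TRUE because Alice is a knight and Paul is a knave.
- Paul (knave) says "Exactly 1 of us is a knight" - this is FALSE (a lie) because there are 2 knights.
- Uma (knave) says "Alice always lies" - this is FALSE (a lie) because Alice is a knight.
- Tara (knight) says "Alice and I are the same type" - this is TRUE because Tara is a knight and Alice is a knight.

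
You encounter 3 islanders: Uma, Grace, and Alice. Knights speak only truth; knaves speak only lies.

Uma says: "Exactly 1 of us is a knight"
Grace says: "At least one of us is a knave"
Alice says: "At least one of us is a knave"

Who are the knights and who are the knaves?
Uma is a knave.
Grace is a knight.
Alice is a knight.

Verification:
- Uma (knave) says "Exactly 1 of us is a knight" - this is FALSE (a lie) because there are 2 knights.
- Grace (knight) says "At least one of us is a knave" - this is TRUE because Uma is a knave.
- Alice (knight) says "At least one of us is a knave" - this is TRUE because Uma is a knave.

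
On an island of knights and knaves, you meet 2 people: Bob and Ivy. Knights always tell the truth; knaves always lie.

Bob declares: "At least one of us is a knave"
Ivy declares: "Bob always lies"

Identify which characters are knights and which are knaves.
Bob is a knight.
Ivy is a knave.

Verification:
- Bob (knight) says "At least one of us is a knave" - this is TRUE because Ivy is a knave.
- Ivy (knave) says "Bob always lies" - this is FALSE (a lie) because Bob is a knight.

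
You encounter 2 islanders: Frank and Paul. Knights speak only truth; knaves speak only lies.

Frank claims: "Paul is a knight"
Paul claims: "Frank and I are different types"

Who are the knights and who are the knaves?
Frank is a knave.
Paul is a knave.

Verification:
- Frank (knave) says "Paul is a knight" - this is FALSE (a lie) because Paul is a knave.
- Paul (knave) says "Frank and I are different types" - this is FALSE (a lie) because Paul is a knave and Frank is a knave.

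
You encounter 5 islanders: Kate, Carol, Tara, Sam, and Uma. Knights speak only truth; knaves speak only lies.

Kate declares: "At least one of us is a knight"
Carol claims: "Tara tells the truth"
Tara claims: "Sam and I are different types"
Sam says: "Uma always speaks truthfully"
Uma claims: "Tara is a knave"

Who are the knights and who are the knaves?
Kate is a knight.
Carol is a knight.
Tara is a knight.
Sam is a knave.
Uma is a knave.

Verification:
- Kate (knight) says "At least one of us is a knight" - this is TRUE because Kate, Carol, and Tara are knights.
- Carol (knight) says "Tara tells the truth" - this is TRUE because Tara is a knight.
- Tara (knight) says "Sam and I are different types" - this is TRUE because Tara is a knight and Sam is a knave.
- Sam (knave) says "Uma always speaks truthfully" - this is FALSE (a lie) because Uma is a knave.
- Uma (knave) says "Tara is a knave" - this is FALSE (a lie) because Tara is a knight.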